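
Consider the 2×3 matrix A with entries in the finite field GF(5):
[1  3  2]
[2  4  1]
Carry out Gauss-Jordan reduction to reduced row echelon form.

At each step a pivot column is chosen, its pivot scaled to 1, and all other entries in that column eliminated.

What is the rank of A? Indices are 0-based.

pivot(0,0)=1: scale R0 → (1, 3, 2)
  clear (1,0): R1 −= (2)R0 → (0, 3, 2)
pivot(1,1)=3: scale R1 → (0, 1, 4)
  clear (0,1): R0 −= (3)R1 → (1, 0, 0)

rank = 2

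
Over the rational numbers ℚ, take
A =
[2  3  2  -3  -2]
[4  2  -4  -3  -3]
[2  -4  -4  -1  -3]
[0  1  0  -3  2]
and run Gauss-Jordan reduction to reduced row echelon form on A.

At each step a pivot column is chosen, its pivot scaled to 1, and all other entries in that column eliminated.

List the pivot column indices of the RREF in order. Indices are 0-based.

step 1: normalize row 0 (÷2) = (1, 3/2, 1, -3/2, -1)
  row 1: subtract 4×row0 = (0, -4, -8, 3, 1)
  row 2: subtract 2×row0 = (0, -7, -6, 2, -1)
step 2: normalize row 1 (÷-4) = (0, 1, 2, -3/4, -1/4)
  row 0: subtract 3/2×row1 = (1, 0, -2, -3/8, -5/8)
  row 2: subtract -7×row1 = (0, 0, 8, -13/4, -11/4)
  row 3: subtract 1×row1 = (0, 0, -2, -9/4, 9/4)
step 3: normalize row 2 (÷8) = (0, 0, 1, -13/32, -11/32)
  row 0: subtract -2×row2 = (1, 0, 0, -19/16, -21/16)
  row 1: subtract 2×row2 = (0, 1, 0, 1/16, 7/16)
  row 3: subtract -2×row2 = (0, 0, 0, -49/16, 25/16)
step 4: normalize row 3 (÷-49/16) = (0, 0, 0, 1, -25/49)
  row 0: subtract -19/16×row3 = (1, 0, 0, 0, -94/49)
  row 1: subtract 1/16×row3 = (0, 1, 0, 0, 23/49)
  row 2: subtract -13/32×row3 = (0, 0, 1, 0, -27/49)

pivot columns: 0, 1, 2, 3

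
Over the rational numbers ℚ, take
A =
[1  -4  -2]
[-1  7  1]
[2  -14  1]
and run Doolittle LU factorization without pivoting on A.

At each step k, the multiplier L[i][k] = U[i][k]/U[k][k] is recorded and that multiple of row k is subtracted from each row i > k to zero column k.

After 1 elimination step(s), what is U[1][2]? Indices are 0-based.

[col 0] pivot 1
  R1 -= -1*R0 → (0, 3, -1)  (L[1][0] := -1)
  R2 -= 2*R0 → (0, -6, 5)  (L[2][0] := 2)

U[1][2] = -1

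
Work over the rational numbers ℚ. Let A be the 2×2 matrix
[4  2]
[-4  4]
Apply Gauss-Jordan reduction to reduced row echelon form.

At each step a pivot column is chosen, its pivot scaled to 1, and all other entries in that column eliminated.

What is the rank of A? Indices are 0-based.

pivot(0,0)=4: scale R0 → (1, 1/2)
  clear (1,0): R1 −= (-4)R0 → (0, 6)
pivot(1,1)=6: scale R1 → (0, 1)
  clear (0,1): R0 −= (1/2)R1 → (1, 0)

rank = 2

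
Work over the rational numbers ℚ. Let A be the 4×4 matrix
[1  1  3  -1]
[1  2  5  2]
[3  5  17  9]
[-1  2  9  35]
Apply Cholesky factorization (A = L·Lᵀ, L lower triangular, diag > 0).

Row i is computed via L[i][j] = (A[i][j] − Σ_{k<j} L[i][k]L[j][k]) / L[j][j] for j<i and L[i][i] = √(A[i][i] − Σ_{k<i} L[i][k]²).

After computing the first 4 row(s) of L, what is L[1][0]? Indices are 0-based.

L[1][0] = 1

Step 1: L[0][0] = √(1) = 1.
  L[1][0] = (1) / L[0][0] = 1.
Step 2: L[1][1] = √(1) = 1.
  L[2][0] = (3) / L[0][0] = 3.
  L[2][1] = (2) / L[1][1] = 2.
Step 3: L[2][2] = √(4) = 2.
  L[3][0] = (-1) / L[0][0] = -1.
  L[3][1] = (3) / L[1][1] = 3.
  L[3][2] = (6) / L[2][2] = 3.
Step 4: L[3][3] = √(16) = 4.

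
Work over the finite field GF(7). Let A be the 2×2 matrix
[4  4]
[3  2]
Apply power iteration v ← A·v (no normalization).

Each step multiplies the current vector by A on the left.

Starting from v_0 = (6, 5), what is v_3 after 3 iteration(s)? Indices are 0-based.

v_3 = (0, 1)

v_0 = (6, 5).
v_1 = A·v_0 = (2, 0).
v_2 = A·v_1 = (1, 6).
v_3 = A·v_2 = (0, 1).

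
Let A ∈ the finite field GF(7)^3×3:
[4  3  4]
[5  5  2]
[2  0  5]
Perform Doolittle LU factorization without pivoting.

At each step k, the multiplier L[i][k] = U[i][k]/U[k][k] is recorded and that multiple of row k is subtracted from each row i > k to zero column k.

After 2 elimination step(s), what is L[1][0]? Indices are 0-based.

L[1][0] = 3

[col 0] pivot 4
  R1 -= 3*R0 → (0, 3, 4)  (L[1][0] := 3)
  R2 -= 4*R0 → (0, 2, 3)  (L[2][0] := 4)
[col 1] pivot 3
  R2 -= 3*R1 → (0, 0, 5)  (L[2][1] := 3)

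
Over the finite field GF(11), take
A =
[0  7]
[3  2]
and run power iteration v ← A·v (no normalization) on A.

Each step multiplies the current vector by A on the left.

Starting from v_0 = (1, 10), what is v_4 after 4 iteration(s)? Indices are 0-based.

v_0 = (1, 10).
v_1 = A·v_0 = (4, 1).
v_2 = A·v_1 = (7, 3).
v_3 = A·v_2 = (10, 5).
v_4 = A·v_3 = (2, 7).

v_4 = (2, 7)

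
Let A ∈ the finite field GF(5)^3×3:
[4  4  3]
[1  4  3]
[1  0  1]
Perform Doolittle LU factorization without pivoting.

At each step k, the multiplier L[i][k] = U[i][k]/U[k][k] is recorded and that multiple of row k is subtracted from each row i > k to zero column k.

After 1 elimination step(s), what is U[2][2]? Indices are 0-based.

Step 1: pivot at (0,0) is 4.
  row1 ← row1 − (4)·row0  ⇒  L[1][0]=4, U row1=(0, 3, 1)
  row2 ← row2 − (4)·row0  ⇒  L[2][0]=4, U row2=(0, 4, 4)

U[2][2] = 4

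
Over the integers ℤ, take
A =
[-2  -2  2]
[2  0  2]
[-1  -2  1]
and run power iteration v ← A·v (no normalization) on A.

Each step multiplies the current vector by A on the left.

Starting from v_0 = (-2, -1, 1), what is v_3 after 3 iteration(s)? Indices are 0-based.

v_3 = (-46, -2, -49)

v_0 = (-2, -1, 1).
v_1 = A·v_0 = (8, -2, 5).
v_2 = A·v_1 = (-2, 26, 1).
v_3 = A·v_2 = (-46, -2, -49).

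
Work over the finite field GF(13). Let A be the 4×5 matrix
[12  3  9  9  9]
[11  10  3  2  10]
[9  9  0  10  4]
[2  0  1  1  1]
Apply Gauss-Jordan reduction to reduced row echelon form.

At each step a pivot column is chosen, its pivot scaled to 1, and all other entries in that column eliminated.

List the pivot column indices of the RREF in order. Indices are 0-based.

pivot columns: 0, 1, 2, 3

step 1: normalize row 0 (÷12) = (1, 10, 4, 4, 4)
  row 1: subtract 11×row0 = (0, 4, 11, 10, 5)
  row 2: subtract 9×row0 = (0, 10, 3, 0, 7)
  row 3: subtract 2×row0 = (0, 6, 6, 6, 6)
step 2: normalize row 1 (÷4) = (0, 1, 6, 9, 11)
  row 0: subtract 10×row1 = (1, 0, 9, 5, 11)
  row 2: subtract 10×row1 = (0, 0, 8, 1, 1)
  row 3: subtract 6×row1 = (0, 0, 9, 4, 5)
step 3: normalize row 2 (÷8) = (0, 0, 1, 5, 5)
  row 0: subtract 9×row2 = (1, 0, 0, 12, 5)
  row 1: subtract 6×row2 = (0, 1, 0, 5, 7)
  row 3: subtract 9×row2 = (0, 0, 0, 11, 12)
step 4: normalize row 3 (÷11) = (0, 0, 0, 1, 7)
  row 0: subtract 12×row3 = (1, 0, 0, 0, 12)
  row 1: subtract 5×row3 = (0, 1, 0, 0, 11)
  row 2: subtract 5×row3 = (0, 0, 1, 0, 9)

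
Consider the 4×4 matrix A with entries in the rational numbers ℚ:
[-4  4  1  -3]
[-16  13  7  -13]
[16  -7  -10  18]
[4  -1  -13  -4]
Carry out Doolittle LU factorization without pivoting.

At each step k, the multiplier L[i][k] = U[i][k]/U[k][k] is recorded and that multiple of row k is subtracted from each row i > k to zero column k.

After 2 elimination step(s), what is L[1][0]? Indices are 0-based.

[col 0] pivot -4
  R1 -= 4*R0 → (0, -3, 3, -1)  (L[1][0] := 4)
  R2 -= -4*R0 → (0, 9, -6, 6)  (L[2][0] := -4)
  R3 -= -1*R0 → (0, 3, -12, -7)  (L[3][0] := -1)
[col 1] pivot -3
  R2 -= -3*R1 → (0, 0, 3, 3)  (L[2][1] := -3)
  R3 -= -1*R1 → (0, 0, -9, -8)  (L[3][1] := -1)

L[1][0] = 4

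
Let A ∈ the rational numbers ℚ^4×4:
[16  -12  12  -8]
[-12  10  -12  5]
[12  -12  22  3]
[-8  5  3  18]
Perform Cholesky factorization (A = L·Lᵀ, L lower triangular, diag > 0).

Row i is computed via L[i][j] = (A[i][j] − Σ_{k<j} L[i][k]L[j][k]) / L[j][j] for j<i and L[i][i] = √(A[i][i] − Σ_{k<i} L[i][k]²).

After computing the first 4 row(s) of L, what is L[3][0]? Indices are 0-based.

Step 1: L[0][0] = √(16) = 4.
  L[1][0] = (-12) / L[0][0] = -3.
Step 2: L[1][1] = √(1) = 1.
  L[2][0] = (12) / L[0][0] = 3.
  L[2][1] = (-3) / L[1][1] = -3.
Step 3: L[2][2] = √(4) = 2.
  L[3][0] = (-8) / L[0][0] = -2.
  L[3][1] = (-1) / L[1][1] = -1.
  L[3][2] = (6) / L[2][2] = 3.
Step 4: L[3][3] = √(4) = 2.

L[3][0] = -2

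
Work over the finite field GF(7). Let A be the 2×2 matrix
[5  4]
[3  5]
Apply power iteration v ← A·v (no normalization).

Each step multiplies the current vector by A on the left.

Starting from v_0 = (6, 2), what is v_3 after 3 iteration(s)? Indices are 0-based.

v_3 = (6, 6)

v_0 = (6, 2).
v_1 = A·v_0 = (3, 0).
v_2 = A·v_1 = (1, 2).
v_3 = A·v_2 = (6, 6).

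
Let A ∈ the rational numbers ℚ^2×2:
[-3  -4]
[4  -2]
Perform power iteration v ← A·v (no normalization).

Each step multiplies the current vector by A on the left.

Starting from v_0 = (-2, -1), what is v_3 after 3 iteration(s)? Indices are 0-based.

v_0 = (-2, -1).
v_1 = A·v_0 = (10, -6).
v_2 = A·v_1 = (-6, 52).
v_3 = A·v_2 = (-190, -128).

v_3 = (-190, -128)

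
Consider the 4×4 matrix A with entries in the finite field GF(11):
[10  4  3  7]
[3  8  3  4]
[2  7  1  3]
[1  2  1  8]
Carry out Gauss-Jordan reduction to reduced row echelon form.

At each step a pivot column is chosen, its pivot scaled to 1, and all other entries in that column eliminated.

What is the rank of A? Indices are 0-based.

rank = 3

step 1: normalize row 0 (÷10) = (1, 7, 8, 4)
  row 1: subtract 3×row0 = (0, 9, 1, 3)
  row 2: subtract 2×row0 = (0, 4, 7, 6)
  row 3: subtract 1×row0 = (0, 6, 4, 4)
step 2: normalize row 1 (÷9) = (0, 1, 5, 4)
  row 0: subtract 7×row1 = (1, 0, 6, 9)
  row 2: subtract 4×row1 = (0, 0, 9, 1)
  row 3: subtract 6×row1 = (0, 0, 7, 2)
step 3: normalize row 2 (÷9) = (0, 0, 1, 5)
  row 0: subtract 6×row2 = (1, 0, 0, 1)
  row 1: subtract 5×row2 = (0, 1, 0, 1)
  row 3: subtract 7×row2 = (0, 0, 0, 0)
skip col 3 (zero from row 3)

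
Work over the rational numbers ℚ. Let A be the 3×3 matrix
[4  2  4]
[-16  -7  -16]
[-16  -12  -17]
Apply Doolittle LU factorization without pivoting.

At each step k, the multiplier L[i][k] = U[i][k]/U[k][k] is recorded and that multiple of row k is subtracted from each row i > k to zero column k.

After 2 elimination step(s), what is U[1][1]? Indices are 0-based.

U[1][1] = 1

Step 1: pivot at (0,0) is 4.
  row1 ← row1 − (-4)·row0  ⇒  L[1][0]=-4, U row1=(0, 1, 0)
  row2 ← row2 − (-4)·row0  ⇒  L[2][0]=-4, U row2=(0, -4, -1)
Step 2: pivot at (1,1) is 1.
  row2 ← row2 − (-4)·row1  ⇒  L[2][1]=-4, U row2=(0, 0, -1)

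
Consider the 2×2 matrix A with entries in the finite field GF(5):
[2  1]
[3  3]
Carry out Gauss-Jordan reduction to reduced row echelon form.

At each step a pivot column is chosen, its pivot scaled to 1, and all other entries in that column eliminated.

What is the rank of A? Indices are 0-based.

rank = 2

[1] R0 /= 2  ⇒  (1, 3)
     R1 -= 3·R0  ⇒  (0, 4)
[2] R1 /= 4  ⇒  (0, 1)
     R0 -= 3·R1  ⇒  (1, 0)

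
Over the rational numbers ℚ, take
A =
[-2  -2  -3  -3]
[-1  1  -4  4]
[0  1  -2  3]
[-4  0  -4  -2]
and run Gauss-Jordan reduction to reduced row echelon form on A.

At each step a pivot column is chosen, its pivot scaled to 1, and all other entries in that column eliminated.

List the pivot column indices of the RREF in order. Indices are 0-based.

pivot(0,0)=-2: scale R0 → (1, 1, 3/2, 3/2)
  clear (1,0): R1 −= (-1)R0 → (0, 2, -5/2, 11/2)
  clear (3,0): R3 −= (-4)R0 → (0, 4, 2, 4)
pivot(1,1)=2: scale R1 → (0, 1, -5/4, 11/4)
  clear (0,1): R0 −= (1)R1 → (1, 0, 11/4, -5/4)
  clear (2,1): R2 −= (1)R1 → (0, 0, -3/4, 1/4)
  clear (3,1): R3 −= (4)R1 → (0, 0, 7, -7)
pivot(2,2)=-3/4: scale R2 → (0, 0, 1, -1/3)
  clear (0,2): R0 −= (11/4)R2 → (1, 0, 0, -1/3)
  clear (1,2): R1 −= (-5/4)R2 → (0, 1, 0, 7/3)
  clear (3,2): R3 −= (7)R2 → (0, 0, 0, -14/3)
pivot(3,3)=-14/3: scale R3 → (0, 0, 0, 1)
  clear (0,3): R0 −= (-1/3)R3 → (1, 0, 0, 0)
  clear (1,3): R1 −= (7/3)R3 → (0, 1, 0, 0)
  clear (2,3): R2 −= (-1/3)R3 → (0, 0, 1, 0)

pivot columns: 0, 1, 2, 3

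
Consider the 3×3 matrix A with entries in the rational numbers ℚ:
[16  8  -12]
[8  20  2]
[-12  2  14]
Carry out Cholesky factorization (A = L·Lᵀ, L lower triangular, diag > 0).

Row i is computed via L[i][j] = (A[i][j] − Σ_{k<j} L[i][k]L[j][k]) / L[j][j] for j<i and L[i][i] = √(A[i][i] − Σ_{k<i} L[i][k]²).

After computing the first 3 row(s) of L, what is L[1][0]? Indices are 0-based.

L[1][0] = 2

Step 1: L[0][0] = √(16) = 4.
  L[1][0] = (8) / L[0][0] = 2.
Step 2: L[1][1] = √(16) = 4.
  L[2][0] = (-12) / L[0][0] = -3.
  L[2][1] = (8) / L[1][1] = 2.
Step 3: L[2][2] = √(1) = 1.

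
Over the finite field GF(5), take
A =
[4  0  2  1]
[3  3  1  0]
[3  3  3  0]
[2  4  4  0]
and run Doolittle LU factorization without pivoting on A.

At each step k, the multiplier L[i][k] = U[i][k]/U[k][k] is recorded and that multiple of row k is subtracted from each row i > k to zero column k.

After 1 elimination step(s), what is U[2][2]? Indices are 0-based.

U[2][2] = 4

Step 1: pivot at (0,0) is 4.
  row1 ← row1 − (2)·row0  ⇒  L[1][0]=2, U row1=(0, 3, 2, 3)
  row2 ← row2 − (2)·row0  ⇒  L[2][0]=2, U row2=(0, 3, 4, 3)
  row3 ← row3 − (3)·row0  ⇒  L[3][0]=3, U row3=(0, 4, 3, 2)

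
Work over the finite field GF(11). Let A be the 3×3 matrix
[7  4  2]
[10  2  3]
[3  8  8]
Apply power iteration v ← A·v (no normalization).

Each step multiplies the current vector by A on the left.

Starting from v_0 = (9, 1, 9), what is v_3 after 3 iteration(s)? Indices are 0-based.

v_3 = (2, 0, 6)

v_0 = (9, 1, 9).
v_1 = A·v_0 = (8, 9, 8).
v_2 = A·v_1 = (9, 1, 6).
v_3 = A·v_2 = (2, 0, 6).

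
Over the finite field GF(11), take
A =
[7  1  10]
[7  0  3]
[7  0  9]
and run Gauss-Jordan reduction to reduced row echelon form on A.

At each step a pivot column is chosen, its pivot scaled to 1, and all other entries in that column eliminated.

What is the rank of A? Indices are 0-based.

rank = 3

[1] R0 /= 7  ⇒  (1, 8, 3)
     R1 -= 7·R0  ⇒  (0, 10, 4)
     R2 -= 7·R0  ⇒  (0, 10, 10)
[2] R1 /= 10  ⇒  (0, 1, 7)
     R0 -= 8·R1  ⇒  (1, 0, 2)
     R2 -= 10·R1  ⇒  (0, 0, 6)
[3] R2 /= 6  ⇒  (0, 0, 1)
     R0 -= 2·R2  ⇒  (1, 0, 0)
     R1 -= 7·R2  ⇒  (0, 1, 0)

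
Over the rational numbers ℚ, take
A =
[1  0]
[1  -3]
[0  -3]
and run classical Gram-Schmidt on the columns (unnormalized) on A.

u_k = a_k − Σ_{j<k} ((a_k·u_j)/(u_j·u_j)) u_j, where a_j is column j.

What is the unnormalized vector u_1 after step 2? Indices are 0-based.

u_1 = (3/2, -3/2, -3)

Step 1: u_0 = a_0 = (1, 1, 0).
Step 2: u_1 = a_1 − (-3/2)·u_0 = (3/2, -3/2, -3).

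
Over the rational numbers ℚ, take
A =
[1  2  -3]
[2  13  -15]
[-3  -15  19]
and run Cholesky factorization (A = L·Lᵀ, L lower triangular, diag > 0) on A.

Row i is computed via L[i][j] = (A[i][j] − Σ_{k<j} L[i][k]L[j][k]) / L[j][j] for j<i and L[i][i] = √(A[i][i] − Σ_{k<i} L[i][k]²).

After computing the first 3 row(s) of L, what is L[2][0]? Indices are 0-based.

L[2][0] = -3

Step 1: L[0][0] = √(1) = 1.
  L[1][0] = (2) / L[0][0] = 2.
Step 2: L[1][1] = √(9) = 3.
  L[2][0] = (-3) / L[0][0] = -3.
  L[2][1] = (-9) / L[1][1] = -3.
Step 3: L[2][2] = √(1) = 1.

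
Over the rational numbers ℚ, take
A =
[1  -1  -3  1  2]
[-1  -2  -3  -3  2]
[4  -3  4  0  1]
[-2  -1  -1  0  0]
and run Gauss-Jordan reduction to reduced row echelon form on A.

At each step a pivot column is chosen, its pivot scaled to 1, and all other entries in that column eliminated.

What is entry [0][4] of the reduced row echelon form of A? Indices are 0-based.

[1] R0 /= 1  ⇒  (1, -1, -3, 1, 2)
     R1 -= -1·R0  ⇒  (0, -3, -6, -2, 4)
     R2 -= 4·R0  ⇒  (0, 1, 16, -4, -7)
     R3 -= -2·R0  ⇒  (0, -3, -7, 2, 4)
[2] R1 /= -3  ⇒  (0, 1, 2, 2/3, -4/3)
     R0 -= -1·R1  ⇒  (1, 0, -1, 5/3, 2/3)
     R2 -= 1·R1  ⇒  (0, 0, 14, -14/3, -17/3)
     R3 -= -3·R1  ⇒  (0, 0, -1, 4, 0)
[3] R2 /= 14  ⇒  (0, 0, 1, -1/3, -17/42)
     R0 -= -1·R2  ⇒  (1, 0, 0, 4/3, 11/42)
     R1 -= 2·R2  ⇒  (0, 1, 0, 4/3, -11/21)
     R3 -= -1·R2  ⇒  (0, 0, 0, 11/3, -17/42)
[4] R3 /= 11/3  ⇒  (0, 0, 0, 1, -17/154)
     R0 -= 4/3·R3  ⇒  (1, 0, 0, 0, 9/22)
     R1 -= 4/3·R3  ⇒  (0, 1, 0, 0, -29/77)
     R2 -= -1/3·R3  ⇒  (0, 0, 1, 0, -34/77)

M[0][4] = 9/22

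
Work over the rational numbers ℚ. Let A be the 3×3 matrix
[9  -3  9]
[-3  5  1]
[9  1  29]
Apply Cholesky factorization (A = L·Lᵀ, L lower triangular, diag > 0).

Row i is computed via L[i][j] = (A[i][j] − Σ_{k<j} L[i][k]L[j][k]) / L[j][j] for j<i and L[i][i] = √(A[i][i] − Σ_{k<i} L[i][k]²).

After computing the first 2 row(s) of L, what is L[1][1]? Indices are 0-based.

L[1][1] = 2

Step 1: L[0][0] = √(9) = 3.
  L[1][0] = (-3) / L[0][0] = -1.
Step 2: L[1][1] = √(4) = 2.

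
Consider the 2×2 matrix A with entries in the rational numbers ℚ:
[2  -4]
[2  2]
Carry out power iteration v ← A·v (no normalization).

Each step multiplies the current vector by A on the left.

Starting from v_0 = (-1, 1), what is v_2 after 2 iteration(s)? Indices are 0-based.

v_0 = (-1, 1).
v_1 = A·v_0 = (-6, 0).
v_2 = A·v_1 = (-12, -12).

v_2 = (-12, -12)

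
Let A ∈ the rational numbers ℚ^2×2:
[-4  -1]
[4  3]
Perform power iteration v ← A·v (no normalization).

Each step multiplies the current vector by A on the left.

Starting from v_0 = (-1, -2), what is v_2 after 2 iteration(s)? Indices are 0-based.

v_0 = (-1, -2).
v_1 = A·v_0 = (6, -10).
v_2 = A·v_1 = (-14, -6).

v_2 = (-14, -6)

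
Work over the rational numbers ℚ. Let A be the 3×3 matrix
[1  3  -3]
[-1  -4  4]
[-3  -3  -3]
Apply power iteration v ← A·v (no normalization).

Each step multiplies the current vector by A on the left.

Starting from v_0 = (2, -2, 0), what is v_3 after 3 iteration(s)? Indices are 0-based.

v_0 = (2, -2, 0).
v_1 = A·v_0 = (-4, 6, 0).
v_2 = A·v_1 = (14, -20, -6).
v_3 = A·v_2 = (-28, 42, 36).

v_3 = (-28, 42, 36)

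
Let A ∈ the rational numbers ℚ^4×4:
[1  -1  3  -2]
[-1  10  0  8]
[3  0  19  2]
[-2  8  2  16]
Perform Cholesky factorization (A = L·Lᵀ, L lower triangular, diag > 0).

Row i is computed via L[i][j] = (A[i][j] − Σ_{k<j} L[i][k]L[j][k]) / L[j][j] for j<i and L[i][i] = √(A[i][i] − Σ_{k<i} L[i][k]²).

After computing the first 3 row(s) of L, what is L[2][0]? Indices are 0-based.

L[2][0] = 3

Step 1: L[0][0] = √(1) = 1.
  L[1][0] = (-1) / L[0][0] = -1.
Step 2: L[1][1] = √(9) = 3.
  L[2][0] = (3) / L[0][0] = 3.
  L[2][1] = (3) / L[1][1] = 1.
Step 3: L[2][2] = √(9) = 3.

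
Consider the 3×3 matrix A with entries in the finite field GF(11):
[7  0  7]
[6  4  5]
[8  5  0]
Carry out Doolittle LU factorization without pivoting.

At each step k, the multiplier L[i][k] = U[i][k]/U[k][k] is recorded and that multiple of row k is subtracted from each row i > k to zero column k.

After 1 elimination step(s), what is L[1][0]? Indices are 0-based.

L[1][0] = 4

k=0: U[0][0]=7
  eliminate (1,0): mult=4, new row 1: (0, 4, 10); set L[1][0]=4
  eliminate (2,0): mult=9, new row 2: (0, 5, 3); set L[2][0]=9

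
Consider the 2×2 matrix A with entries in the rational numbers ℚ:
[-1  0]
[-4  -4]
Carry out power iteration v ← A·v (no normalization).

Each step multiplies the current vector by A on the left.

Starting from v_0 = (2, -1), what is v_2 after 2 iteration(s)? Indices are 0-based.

v_0 = (2, -1).
v_1 = A·v_0 = (-2, -4).
v_2 = A·v_1 = (2, 24).

v_2 = (2, 24)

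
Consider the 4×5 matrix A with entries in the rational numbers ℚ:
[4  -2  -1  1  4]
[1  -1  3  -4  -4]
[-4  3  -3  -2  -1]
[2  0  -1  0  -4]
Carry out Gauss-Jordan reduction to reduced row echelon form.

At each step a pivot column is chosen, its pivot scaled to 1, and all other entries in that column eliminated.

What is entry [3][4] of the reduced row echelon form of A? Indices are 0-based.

pivot(0,0)=4: scale R0 → (1, -1/2, -1/4, 1/4, 1)
  clear (1,0): R1 −= (1)R0 → (0, -1/2, 13/4, -17/4, -5)
  clear (2,0): R2 −= (-4)R0 → (0, 1, -4, -1, 3)
  clear (3,0): R3 −= (2)R0 → (0, 1, -1/2, -1/2, -6)
pivot(1,1)=-1/2: scale R1 → (0, 1, -13/2, 17/2, 10)
  clear (0,1): R0 −= (-1/2)R1 → (1, 0, -7/2, 9/2, 6)
  clear (2,1): R2 −= (1)R1 → (0, 0, 5/2, -19/2, -7)
  clear (3,1): R3 −= (1)R1 → (0, 0, 6, -9, -16)
pivot(2,2)=5/2: scale R2 → (0, 0, 1, -19/5, -14/5)
  clear (0,2): R0 −= (-7/2)R2 → (1, 0, 0, -44/5, -19/5)
  clear (1,2): R1 −= (-13/2)R2 → (0, 1, 0, -81/5, -41/5)
  clear (3,2): R3 −= (6)R2 → (0, 0, 0, 69/5, 4/5)
pivot(3,3)=69/5: scale R3 → (0, 0, 0, 1, 4/69)
  clear (0,3): R0 −= (-44/5)R3 → (1, 0, 0, 0, -227/69)
  clear (1,3): R1 −= (-81/5)R3 → (0, 1, 0, 0, -167/23)
  clear (2,3): R2 −= (-19/5)R3 → (0, 0, 1, 0, -178/69)

M[3][4] = 4/69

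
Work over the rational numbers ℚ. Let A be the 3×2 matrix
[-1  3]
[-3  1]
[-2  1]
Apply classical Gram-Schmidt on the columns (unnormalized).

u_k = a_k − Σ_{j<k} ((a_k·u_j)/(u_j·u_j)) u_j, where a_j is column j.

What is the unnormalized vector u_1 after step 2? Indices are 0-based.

u_1 = (17/7, -5/7, -1/7)

Step 1: u_0 = a_0 = (-1, -3, -2).
Step 2: u_1 = a_1 − (-4/7)·u_0 = (17/7, -5/7, -1/7).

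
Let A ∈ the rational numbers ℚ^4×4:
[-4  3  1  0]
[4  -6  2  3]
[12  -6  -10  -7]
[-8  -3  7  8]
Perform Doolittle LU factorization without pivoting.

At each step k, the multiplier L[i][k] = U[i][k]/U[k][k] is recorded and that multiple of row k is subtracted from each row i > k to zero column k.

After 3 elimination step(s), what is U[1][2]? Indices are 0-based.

[col 0] pivot -4
  R1 -= -1*R0 → (0, -3, 3, 3)  (L[1][0] := -1)
  R2 -= -3*R0 → (0, 3, -7, -7)  (L[2][0] := -3)
  R3 -= 2*R0 → (0, -9, 5, 8)  (L[3][0] := 2)
[col 1] pivot -3
  R2 -= -1*R1 → (0, 0, -4, -4)  (L[2][1] := -1)
  R3 -= 3*R1 → (0, 0, -4, -1)  (L[3][1] := 3)
[col 2] pivot -4
  R3 -= 1*R2 → (0, 0, 0, 3)  (L[3][2] := 1)

U[1][2] = 3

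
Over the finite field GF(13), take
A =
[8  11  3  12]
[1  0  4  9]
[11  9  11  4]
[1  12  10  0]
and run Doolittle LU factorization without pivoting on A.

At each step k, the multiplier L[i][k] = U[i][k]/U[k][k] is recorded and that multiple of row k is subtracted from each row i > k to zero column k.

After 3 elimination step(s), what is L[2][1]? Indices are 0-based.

k=0: U[0][0]=8
  eliminate (1,0): mult=5, new row 1: (0, 10, 2, 1); set L[1][0]=5
  eliminate (2,0): mult=3, new row 2: (0, 2, 2, 7); set L[2][0]=3
  eliminate (3,0): mult=5, new row 3: (0, 9, 8, 5); set L[3][0]=5
k=1: U[1][1]=10
  eliminate (2,1): mult=8, new row 2: (0, 0, 12, 12); set L[2][1]=8
  eliminate (3,1): mult=10, new row 3: (0, 0, 1, 8); set L[3][1]=10
k=2: U[2][2]=12
  eliminate (3,2): mult=12, new row 3: (0, 0, 0, 7); set L[3][2]=12

L[2][1] = 8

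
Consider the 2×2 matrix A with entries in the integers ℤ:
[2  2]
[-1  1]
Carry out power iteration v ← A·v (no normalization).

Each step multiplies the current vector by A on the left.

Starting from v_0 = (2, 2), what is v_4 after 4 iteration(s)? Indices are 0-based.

v_0 = (2, 2).
v_1 = A·v_0 = (8, 0).
v_2 = A·v_1 = (16, -8).
v_3 = A·v_2 = (16, -24).
v_4 = A·v_3 = (-16, -40).

v_4 = (-16, -40)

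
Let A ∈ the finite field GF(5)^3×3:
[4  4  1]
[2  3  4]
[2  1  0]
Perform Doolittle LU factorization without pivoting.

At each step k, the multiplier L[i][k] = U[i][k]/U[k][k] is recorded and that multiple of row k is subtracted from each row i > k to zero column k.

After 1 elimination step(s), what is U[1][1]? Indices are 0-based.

[col 0] pivot 4
  R1 -= 3*R0 → (0, 1, 1)  (L[1][0] := 3)
  R2 -= 3*R0 → (0, 4, 2)  (L[2][0] := 3)

U[1][1] = 1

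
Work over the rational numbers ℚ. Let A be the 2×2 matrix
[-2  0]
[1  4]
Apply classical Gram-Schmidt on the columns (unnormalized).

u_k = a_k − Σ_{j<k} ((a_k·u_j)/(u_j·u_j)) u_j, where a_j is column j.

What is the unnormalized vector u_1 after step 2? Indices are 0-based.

u_1 = (8/5, 16/5)

Step 1: u_0 = a_0 = (-2, 1).
Step 2: u_1 = a_1 − (4/5)·u_0 = (8/5, 16/5).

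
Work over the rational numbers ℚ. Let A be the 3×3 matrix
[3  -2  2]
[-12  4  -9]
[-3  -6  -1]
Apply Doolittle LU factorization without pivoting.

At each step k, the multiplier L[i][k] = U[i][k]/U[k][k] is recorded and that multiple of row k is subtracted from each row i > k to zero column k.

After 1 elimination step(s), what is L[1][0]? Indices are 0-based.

L[1][0] = -4

[col 0] pivot 3
  R1 -= -4*R0 → (0, -4, -1)  (L[1][0] := -4)
  R2 -= -1*R0 → (0, -8, 1)  (L[2][0] := -1)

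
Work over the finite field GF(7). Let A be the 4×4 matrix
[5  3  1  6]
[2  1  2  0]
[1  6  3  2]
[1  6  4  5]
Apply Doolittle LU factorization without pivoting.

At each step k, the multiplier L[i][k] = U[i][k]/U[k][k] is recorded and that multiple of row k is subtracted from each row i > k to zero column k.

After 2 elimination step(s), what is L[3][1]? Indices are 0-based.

L[3][1] = 1

[col 0] pivot 5
  R1 -= 6*R0 → (0, 4, 3, 6)  (L[1][0] := 6)
  R2 -= 3*R0 → (0, 4, 0, 5)  (L[2][0] := 3)
  R3 -= 3*R0 → (0, 4, 1, 1)  (L[3][0] := 3)
[col 1] pivot 4
  R2 -= 1*R1 → (0, 0, 4, 6)  (L[2][1] := 1)
  R3 -= 1*R1 → (0, 0, 5, 2)  (L[3][1] := 1)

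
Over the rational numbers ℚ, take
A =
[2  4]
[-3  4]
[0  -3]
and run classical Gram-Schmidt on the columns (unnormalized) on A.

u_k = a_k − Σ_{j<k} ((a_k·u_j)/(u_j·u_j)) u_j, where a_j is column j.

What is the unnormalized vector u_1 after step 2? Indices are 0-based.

Step 1: u_0 = a_0 = (2, -3, 0).
Step 2: u_1 = a_1 − (-4/13)·u_0 = (60/13, 40/13, -3).

u_1 = (60/13, 40/13, -3)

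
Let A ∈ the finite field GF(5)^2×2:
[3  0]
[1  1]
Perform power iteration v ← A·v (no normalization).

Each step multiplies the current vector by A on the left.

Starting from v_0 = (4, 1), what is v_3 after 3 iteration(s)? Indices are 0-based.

v_0 = (4, 1).
v_1 = A·v_0 = (2, 0).
v_2 = A·v_1 = (1, 2).
v_3 = A·v_2 = (3, 3).

v_3 = (3, 3)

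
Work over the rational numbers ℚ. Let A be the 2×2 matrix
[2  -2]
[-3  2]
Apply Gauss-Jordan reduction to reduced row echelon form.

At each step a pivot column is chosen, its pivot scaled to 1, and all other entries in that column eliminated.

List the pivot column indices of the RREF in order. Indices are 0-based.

step 1: normalize row 0 (÷2) = (1, -1)
  row 1: subtract -3×row0 = (0, -1)
step 2: normalize row 1 (÷-1) = (0, 1)
  row 0: subtract -1×row1 = (1, 0)

pivot columns: 0, 1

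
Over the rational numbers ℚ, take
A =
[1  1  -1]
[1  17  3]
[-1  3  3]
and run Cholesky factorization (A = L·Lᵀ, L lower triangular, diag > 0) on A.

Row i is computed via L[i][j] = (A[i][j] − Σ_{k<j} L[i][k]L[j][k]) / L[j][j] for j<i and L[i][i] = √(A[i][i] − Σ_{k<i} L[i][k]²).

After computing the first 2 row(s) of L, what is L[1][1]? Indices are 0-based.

Step 1: L[0][0] = √(1) = 1.
  L[1][0] = (1) / L[0][0] = 1.
Step 2: L[1][1] = √(16) = 4.

L[1][1] = 4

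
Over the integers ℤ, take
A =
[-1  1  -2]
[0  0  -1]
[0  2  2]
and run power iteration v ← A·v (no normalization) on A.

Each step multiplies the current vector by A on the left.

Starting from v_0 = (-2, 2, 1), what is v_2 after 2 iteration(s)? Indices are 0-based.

v_0 = (-2, 2, 1).
v_1 = A·v_0 = (2, -1, 6).
v_2 = A·v_1 = (-15, -6, 10).

v_2 = (-15, -6, 10)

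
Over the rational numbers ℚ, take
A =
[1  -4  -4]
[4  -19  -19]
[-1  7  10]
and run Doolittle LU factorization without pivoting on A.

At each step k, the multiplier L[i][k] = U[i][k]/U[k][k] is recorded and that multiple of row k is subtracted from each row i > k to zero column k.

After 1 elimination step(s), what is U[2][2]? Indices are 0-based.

U[2][2] = 6

Step 1: pivot at (0,0) is 1.
  row1 ← row1 − (4)·row0  ⇒  L[1][0]=4, U row1=(0, -3, -3)
  row2 ← row2 − (-1)·row0  ⇒  L[2][0]=-1, U row2=(0, 3, 6)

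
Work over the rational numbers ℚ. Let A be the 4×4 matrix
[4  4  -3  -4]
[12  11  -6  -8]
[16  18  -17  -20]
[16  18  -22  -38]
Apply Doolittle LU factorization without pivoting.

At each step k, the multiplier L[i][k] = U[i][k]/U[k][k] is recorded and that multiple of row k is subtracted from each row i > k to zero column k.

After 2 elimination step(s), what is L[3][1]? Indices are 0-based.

k=0: U[0][0]=4
  eliminate (1,0): mult=3, new row 1: (0, -1, 3, 4); set L[1][0]=3
  eliminate (2,0): mult=4, new row 2: (0, 2, -5, -4); set L[2][0]=4
  eliminate (3,0): mult=4, new row 3: (0, 2, -10, -22); set L[3][0]=4
k=1: U[1][1]=-1
  eliminate (2,1): mult=-2, new row 2: (0, 0, 1, 4); set L[2][1]=-2
  eliminate (3,1): mult=-2, new row 3: (0, 0, -4, -14); set L[3][1]=-2

L[3][1] = -2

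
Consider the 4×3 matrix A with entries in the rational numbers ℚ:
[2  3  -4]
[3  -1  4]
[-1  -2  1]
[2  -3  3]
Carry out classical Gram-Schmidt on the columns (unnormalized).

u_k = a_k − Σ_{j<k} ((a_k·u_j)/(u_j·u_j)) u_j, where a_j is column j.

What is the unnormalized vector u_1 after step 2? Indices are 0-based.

Step 1: u_0 = a_0 = (2, 3, -1, 2).
Step 2: u_1 = a_1 − (-1/18)·u_0 = (28/9, -5/6, -37/18, -26/9).

u_1 = (28/9, -5/6, -37/18, -26/9)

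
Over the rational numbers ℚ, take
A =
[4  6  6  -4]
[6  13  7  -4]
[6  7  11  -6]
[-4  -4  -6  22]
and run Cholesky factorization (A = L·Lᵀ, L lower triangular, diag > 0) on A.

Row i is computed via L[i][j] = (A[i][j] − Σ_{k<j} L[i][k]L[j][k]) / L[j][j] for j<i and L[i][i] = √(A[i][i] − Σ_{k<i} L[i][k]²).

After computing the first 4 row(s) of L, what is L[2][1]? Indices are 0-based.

Step 1: L[0][0] = √(4) = 2.
  L[1][0] = (6) / L[0][0] = 3.
Step 2: L[1][1] = √(4) = 2.
  L[2][0] = (6) / L[0][0] = 3.
  L[2][1] = (-2) / L[1][1] = -1.
Step 3: L[2][2] = √(1) = 1.
  L[3][0] = (-4) / L[0][0] = -2.
  L[3][1] = (2) / L[1][1] = 1.
  L[3][2] = (1) / L[2][2] = 1.
Step 4: L[3][3] = √(16) = 4.

L[2][1] = -1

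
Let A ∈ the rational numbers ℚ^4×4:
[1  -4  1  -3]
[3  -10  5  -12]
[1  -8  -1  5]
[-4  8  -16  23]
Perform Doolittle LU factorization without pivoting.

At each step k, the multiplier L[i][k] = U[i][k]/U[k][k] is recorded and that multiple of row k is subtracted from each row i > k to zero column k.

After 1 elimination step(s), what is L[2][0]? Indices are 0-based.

Step 1: pivot at (0,0) is 1.
  row1 ← row1 − (3)·row0  ⇒  L[1][0]=3, U row1=(0, 2, 2, -3)
  row2 ← row2 − (1)·row0  ⇒  L[2][0]=1, U row2=(0, -4, -2, 8)
  row3 ← row3 − (-4)·row0  ⇒  L[3][0]=-4, U row3=(0, -8, -12, 11)

L[2][0] = 1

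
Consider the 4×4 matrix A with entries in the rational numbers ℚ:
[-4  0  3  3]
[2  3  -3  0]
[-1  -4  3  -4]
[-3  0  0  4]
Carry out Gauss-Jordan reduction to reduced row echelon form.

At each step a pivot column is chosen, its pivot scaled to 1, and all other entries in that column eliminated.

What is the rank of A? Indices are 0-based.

[1] R0 /= -4  ⇒  (1, 0, -3/4, -3/4)
     R1 -= 2·R0  ⇒  (0, 3, -3/2, 3/2)
     R2 -= -1·R0  ⇒  (0, -4, 9/4, -19/4)
     R3 -= -3·R0  ⇒  (0, 0, -9/4, 7/4)
[2] R1 /= 3  ⇒  (0, 1, -1/2, 1/2)
     R2 -= -4·R1  ⇒  (0, 0, 1/4, -11/4)
[3] R2 /= 1/4  ⇒  (0, 0, 1, -11)
     R0 -= -3/4·R2  ⇒  (1, 0, 0, -9)
     R1 -= -1/2·R2  ⇒  (0, 1, 0, -5)
     R3 -= -9/4·R2  ⇒  (0, 0, 0, -23)
[4] R3 /= -23  ⇒  (0, 0, 0, 1)
     R0 -= -9·R3  ⇒  (1, 0, 0, 0)
     R1 -= -5·R3  ⇒  (0, 1, 0, 0)
     R2 -= -11·R3  ⇒  (0, 0, 1, 0)

rank = 4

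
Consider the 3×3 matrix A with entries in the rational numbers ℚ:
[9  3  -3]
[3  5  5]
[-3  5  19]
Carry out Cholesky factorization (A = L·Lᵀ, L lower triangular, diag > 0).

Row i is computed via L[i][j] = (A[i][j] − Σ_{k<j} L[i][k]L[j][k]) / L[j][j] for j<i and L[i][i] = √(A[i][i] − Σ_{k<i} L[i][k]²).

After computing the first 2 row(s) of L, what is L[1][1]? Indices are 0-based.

L[1][1] = 2

Step 1: L[0][0] = √(9) = 3.
  L[1][0] = (3) / L[0][0] = 1.
Step 2: L[1][1] = √(4) = 2.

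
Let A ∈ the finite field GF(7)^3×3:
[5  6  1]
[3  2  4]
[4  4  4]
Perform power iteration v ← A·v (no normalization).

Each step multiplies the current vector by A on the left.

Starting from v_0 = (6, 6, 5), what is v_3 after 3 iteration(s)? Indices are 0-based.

v_0 = (6, 6, 5).
v_1 = A·v_0 = (1, 1, 5).
v_2 = A·v_1 = (2, 4, 0).
v_3 = A·v_2 = (6, 0, 3).

v_3 = (6, 0, 3)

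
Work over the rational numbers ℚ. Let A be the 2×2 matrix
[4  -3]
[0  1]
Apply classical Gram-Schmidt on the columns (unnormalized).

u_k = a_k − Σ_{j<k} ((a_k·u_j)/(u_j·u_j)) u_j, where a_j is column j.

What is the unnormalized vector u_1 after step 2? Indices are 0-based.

u_1 = (0, 1)

Step 1: u_0 = a_0 = (4, 0).
Step 2: u_1 = a_1 − (-3/4)·u_0 = (0, 1).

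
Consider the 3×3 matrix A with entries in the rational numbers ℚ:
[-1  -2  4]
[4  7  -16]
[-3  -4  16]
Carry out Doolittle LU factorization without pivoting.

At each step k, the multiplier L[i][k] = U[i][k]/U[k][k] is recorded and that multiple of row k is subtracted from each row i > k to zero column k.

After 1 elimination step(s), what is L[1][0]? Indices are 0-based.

[col 0] pivot -1
  R1 -= -4*R0 → (0, -1, 0)  (L[1][0] := -4)
  R2 -= 3*R0 → (0, 2, 4)  (L[2][0] := 3)

L[1][0] = -4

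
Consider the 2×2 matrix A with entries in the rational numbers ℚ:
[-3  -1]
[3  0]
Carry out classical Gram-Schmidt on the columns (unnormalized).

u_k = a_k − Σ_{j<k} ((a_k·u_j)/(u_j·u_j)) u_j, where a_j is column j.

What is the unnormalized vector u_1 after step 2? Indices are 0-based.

u_1 = (-1/2, -1/2)

Step 1: u_0 = a_0 = (-3, 3).
Step 2: u_1 = a_1 − (1/6)·u_0 = (-1/2, -1/2).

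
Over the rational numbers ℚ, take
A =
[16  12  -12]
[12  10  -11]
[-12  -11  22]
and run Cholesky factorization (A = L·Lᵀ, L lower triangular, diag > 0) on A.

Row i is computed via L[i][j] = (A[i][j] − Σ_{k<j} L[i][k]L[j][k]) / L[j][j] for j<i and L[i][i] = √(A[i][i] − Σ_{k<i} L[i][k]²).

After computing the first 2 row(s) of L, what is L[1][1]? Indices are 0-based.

Step 1: L[0][0] = √(16) = 4.
  L[1][0] = (12) / L[0][0] = 3.
Step 2: L[1][1] = √(1) = 1.

L[1][1] = 1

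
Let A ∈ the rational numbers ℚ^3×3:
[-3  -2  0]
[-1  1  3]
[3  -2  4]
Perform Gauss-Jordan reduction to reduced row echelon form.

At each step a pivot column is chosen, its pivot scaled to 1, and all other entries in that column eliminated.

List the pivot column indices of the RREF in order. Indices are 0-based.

pivot columns: 0, 1, 2

step 1: normalize row 0 (÷-3) = (1, 2/3, 0)
  row 1: subtract -1×row0 = (0, 5/3, 3)
  row 2: subtract 3×row0 = (0, -4, 4)
step 2: normalize row 1 (÷5/3) = (0, 1, 9/5)
  row 0: subtract 2/3×row1 = (1, 0, -6/5)
  row 2: subtract -4×row1 = (0, 0, 56/5)
step 3: normalize row 2 (÷56/5) = (0, 0, 1)
  row 0: subtract -6/5×row2 = (1, 0, 0)
  row 1: subtract 9/5×row2 = (0, 1, 0)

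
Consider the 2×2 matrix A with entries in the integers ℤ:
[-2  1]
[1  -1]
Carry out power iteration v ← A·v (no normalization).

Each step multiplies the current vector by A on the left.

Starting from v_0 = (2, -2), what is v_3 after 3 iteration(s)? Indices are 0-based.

v_3 = (-42, 26)

v_0 = (2, -2).
v_1 = A·v_0 = (-6, 4).
v_2 = A·v_1 = (16, -10).
v_3 = A·v_2 = (-42, 26).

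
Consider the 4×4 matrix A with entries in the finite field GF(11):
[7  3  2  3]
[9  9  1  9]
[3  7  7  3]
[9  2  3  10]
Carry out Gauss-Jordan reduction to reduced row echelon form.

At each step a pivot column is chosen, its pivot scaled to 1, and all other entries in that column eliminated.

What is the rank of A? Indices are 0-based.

step 1: normalize row 0 (÷7) = (1, 2, 5, 2)
  row 1: subtract 9×row0 = (0, 2, 0, 2)
  row 2: subtract 3×row0 = (0, 1, 3, 8)
  row 3: subtract 9×row0 = (0, 6, 2, 3)
step 2: normalize row 1 (÷2) = (0, 1, 0, 1)
  row 0: subtract 2×row1 = (1, 0, 5, 0)
  row 2: subtract 1×row1 = (0, 0, 3, 7)
  row 3: subtract 6×row1 = (0, 0, 2, 8)
step 3: normalize row 2 (÷3) = (0, 0, 1, 6)
  row 0: subtract 5×row2 = (1, 0, 0, 3)
  row 3: subtract 2×row2 = (0, 0, 0, 7)
step 4: normalize row 3 (÷7) = (0, 0, 0, 1)
  row 0: subtract 3×row3 = (1, 0, 0, 0)
  row 1: subtract 1×row3 = (0, 1, 0, 0)
  row 2: subtract 6×row3 = (0, 0, 1, 0)

rank = 4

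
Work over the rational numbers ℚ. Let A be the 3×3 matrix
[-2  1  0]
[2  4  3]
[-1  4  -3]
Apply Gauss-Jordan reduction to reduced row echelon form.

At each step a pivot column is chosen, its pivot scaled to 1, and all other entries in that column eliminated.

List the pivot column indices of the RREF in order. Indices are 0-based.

step 1: normalize row 0 (÷-2) = (1, -1/2, 0)
  row 1: subtract 2×row0 = (0, 5, 3)
  row 2: subtract -1×row0 = (0, 7/2, -3)
step 2: normalize row 1 (÷5) = (0, 1, 3/5)
  row 0: subtract -1/2×row1 = (1, 0, 3/10)
  row 2: subtract 7/2×row1 = (0, 0, -51/10)
step 3: normalize row 2 (÷-51/10) = (0, 0, 1)
  row 0: subtract 3/10×row2 = (1, 0, 0)
  row 1: subtract 3/5×row2 = (0, 1, 0)

pivot columns: 0, 1, 2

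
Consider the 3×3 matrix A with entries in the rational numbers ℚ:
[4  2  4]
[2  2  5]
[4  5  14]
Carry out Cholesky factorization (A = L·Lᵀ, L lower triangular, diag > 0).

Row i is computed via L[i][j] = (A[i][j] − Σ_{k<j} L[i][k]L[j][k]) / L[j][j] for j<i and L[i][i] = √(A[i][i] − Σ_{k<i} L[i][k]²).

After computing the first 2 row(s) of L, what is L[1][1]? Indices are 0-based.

Step 1: L[0][0] = √(4) = 2.
  L[1][0] = (2) / L[0][0] = 1.
Step 2: L[1][1] = √(1) = 1.

L[1][1] = 1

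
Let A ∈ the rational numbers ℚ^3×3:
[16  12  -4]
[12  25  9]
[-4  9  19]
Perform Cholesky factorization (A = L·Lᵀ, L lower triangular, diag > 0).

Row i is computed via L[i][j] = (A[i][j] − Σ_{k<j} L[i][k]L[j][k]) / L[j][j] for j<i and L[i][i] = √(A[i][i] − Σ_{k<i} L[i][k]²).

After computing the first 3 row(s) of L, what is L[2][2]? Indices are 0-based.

L[2][2] = 3

Step 1: L[0][0] = √(16) = 4.
  L[1][0] = (12) / L[0][0] = 3.
Step 2: L[1][1] = √(16) = 4.
  L[2][0] = (-4) / L[0][0] = -1.
  L[2][1] = (12) / L[1][1] = 3.
Step 3: L[2][2] = √(9) = 3.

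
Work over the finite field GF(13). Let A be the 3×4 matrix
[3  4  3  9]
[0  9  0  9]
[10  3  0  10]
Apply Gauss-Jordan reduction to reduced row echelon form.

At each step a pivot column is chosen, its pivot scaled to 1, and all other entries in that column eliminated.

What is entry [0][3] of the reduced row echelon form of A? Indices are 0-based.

M[0][3] = 2

step 1: normalize row 0 (÷3) = (1, 10, 1, 3)
  row 2: subtract 10×row0 = (0, 7, 3, 6)
step 2: normalize row 1 (÷9) = (0, 1, 0, 1)
  row 0: subtract 10×row1 = (1, 0, 1, 6)
  row 2: subtract 7×row1 = (0, 0, 3, 12)
step 3: normalize row 2 (÷3) = (0, 0, 1, 4)
  row 0: subtract 1×row2 = (1, 0, 0, 2)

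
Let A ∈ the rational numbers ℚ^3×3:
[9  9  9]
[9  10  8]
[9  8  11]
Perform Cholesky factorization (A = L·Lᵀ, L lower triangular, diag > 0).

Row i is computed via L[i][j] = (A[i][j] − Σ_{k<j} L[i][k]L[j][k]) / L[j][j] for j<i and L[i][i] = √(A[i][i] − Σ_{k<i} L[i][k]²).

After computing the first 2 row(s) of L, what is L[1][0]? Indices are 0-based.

Step 1: L[0][0] = √(9) = 3.
  L[1][0] = (9) / L[0][0] = 3.
Step 2: L[1][1] = √(1) = 1.

L[1][0] = 3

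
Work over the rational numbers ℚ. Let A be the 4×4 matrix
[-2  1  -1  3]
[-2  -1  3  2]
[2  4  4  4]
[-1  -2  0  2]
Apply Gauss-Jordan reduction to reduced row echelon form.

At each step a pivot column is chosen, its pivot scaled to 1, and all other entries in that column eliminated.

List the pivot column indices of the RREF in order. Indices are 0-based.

step 1: normalize row 0 (÷-2) = (1, -1/2, 1/2, -3/2)
  row 1: subtract -2×row0 = (0, -2, 4, -1)
  row 2: subtract 2×row0 = (0, 5, 3, 7)
  row 3: subtract -1×row0 = (0, -5/2, 1/2, 1/2)
step 2: normalize row 1 (÷-2) = (0, 1, -2, 1/2)
  row 0: subtract -1/2×row1 = (1, 0, -1/2, -5/4)
  row 2: subtract 5×row1 = (0, 0, 13, 9/2)
  row 3: subtract -5/2×row1 = (0, 0, -9/2, 7/4)
step 3: normalize row 2 (÷13) = (0, 0, 1, 9/26)
  row 0: subtract -1/2×row2 = (1, 0, 0, -14/13)
  row 1: subtract -2×row2 = (0, 1, 0, 31/26)
  row 3: subtract -9/2×row2 = (0, 0, 0, 43/13)
step 4: normalize row 3 (÷43/13) = (0, 0, 0, 1)
  row 0: subtract -14/13×row3 = (1, 0, 0, 0)
  row 1: subtract 31/26×row3 = (0, 1, 0, 0)
  row 2: subtract 9/26×row3 = (0, 0, 1, 0)

pivot columns: 0, 1, 2, 3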